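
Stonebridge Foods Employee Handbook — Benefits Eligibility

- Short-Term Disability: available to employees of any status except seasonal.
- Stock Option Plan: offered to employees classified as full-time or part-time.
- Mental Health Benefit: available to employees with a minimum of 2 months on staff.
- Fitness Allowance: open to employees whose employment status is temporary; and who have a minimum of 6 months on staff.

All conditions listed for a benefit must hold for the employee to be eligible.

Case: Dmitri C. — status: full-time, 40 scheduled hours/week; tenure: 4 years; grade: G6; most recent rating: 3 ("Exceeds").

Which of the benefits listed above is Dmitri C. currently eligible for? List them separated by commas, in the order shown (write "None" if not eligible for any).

Short-Term Disability — status full-time ✓ (not excluded) → eligible.
Stock Option Plan — status full-time ✓ → eligible.
Mental Health Benefit — service 4 years ≥ 2 months (≈60 days) ✓ → eligible.
Fitness Allowance — status full-time ✗ (requires temporary) → not eligible.

Short-Term Disability, Stock Option Plan, Mental Health Benefit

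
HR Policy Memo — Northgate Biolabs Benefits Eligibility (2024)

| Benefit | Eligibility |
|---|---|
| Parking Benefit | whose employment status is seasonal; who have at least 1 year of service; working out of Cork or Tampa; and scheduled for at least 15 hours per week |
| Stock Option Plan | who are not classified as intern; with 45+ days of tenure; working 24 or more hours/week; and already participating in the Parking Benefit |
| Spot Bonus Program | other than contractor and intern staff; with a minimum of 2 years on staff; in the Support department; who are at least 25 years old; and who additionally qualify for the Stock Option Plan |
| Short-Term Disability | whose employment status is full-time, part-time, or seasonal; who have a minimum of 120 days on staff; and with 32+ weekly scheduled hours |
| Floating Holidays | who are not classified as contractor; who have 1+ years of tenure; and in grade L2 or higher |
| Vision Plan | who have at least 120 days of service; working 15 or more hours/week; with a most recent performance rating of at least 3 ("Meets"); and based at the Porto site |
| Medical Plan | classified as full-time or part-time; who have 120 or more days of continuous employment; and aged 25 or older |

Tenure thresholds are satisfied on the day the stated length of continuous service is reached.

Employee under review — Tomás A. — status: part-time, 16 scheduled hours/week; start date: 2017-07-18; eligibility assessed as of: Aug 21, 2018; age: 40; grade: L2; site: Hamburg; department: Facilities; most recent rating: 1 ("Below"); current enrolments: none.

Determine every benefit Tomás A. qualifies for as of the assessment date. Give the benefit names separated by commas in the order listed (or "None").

Service from 2017-07-18 to Aug 21, 2018: 399 days.
Parking Benefit — status part-time ✗ (requires seasonal) → not eligible.
Stock Option Plan — status part-time ✓ (not excluded); service 399 days ≥ 45 days ✓; 16 hrs/wk < 24 ✗ → not eligible.
Spot Bonus Program — status part-time ✓ (not excluded); service 399 days < 2 years (≈730 days) ✗ → not eligible.
Short-Term Disability — status part-time ✓; service 399 days ≥ 120 days ✓; 16 hrs/wk < 32 ✗ → not eligible.
Floating Holidays — status part-time ✓ (not excluded); service 399 days ≥ 1 year (≈365 days) ✓; grade L2 ≥ L2 ✓ → eligible.
Vision Plan — service 399 days ≥ 120 days ✓; 16 hrs/wk ≥ 15 ✓; rating 1 < 3 ✗ → not eligible.
Medical Plan — status part-time ✓; service 399 days ≥ 120 days ✓; age 40 ≥ 25 ✓ → eligible.

Floating Holidays, Medical Plan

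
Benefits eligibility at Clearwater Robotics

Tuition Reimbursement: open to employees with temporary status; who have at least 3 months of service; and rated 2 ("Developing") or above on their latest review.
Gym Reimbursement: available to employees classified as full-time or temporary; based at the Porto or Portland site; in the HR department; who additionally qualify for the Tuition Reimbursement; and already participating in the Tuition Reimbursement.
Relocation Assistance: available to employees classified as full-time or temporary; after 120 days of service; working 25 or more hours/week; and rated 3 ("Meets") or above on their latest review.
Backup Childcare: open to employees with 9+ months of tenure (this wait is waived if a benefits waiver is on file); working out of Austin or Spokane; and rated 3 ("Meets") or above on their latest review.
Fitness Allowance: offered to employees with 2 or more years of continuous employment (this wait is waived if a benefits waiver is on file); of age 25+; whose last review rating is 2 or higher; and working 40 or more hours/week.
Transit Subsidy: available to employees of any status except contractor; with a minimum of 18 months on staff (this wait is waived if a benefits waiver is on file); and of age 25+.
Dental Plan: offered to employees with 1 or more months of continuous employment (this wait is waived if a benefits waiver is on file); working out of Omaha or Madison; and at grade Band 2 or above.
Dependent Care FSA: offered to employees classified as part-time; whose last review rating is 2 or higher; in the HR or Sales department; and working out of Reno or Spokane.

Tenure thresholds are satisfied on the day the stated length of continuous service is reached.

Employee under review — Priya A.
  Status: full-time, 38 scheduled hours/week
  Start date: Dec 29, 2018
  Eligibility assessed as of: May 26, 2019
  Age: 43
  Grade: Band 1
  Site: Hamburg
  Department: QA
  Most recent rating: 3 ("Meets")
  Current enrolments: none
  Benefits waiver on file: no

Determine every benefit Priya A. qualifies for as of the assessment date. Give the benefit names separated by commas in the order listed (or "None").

Relocation Assistance

Service from Dec 29, 2018 to May 26, 2019: 148 days.
Tuition Reimbursement — status full-time ✗ (requires temporary) → not eligible.
Gym Reimbursement — status full-time ✓; site Hamburg ✗ (not Porto or Portland) → not eligible.
Relocation Assistance — status full-time ✓; service 148 days ≥ 120 days ✓; 38 hrs/wk ≥ 25 ✓; rating 3 ≥ 3 ✓ → eligible.
Backup Childcare — no waiver, service 148 days < 9 months (≈270 days) ✗ → not eligible.
Fitness Allowance — no waiver, service 148 days < 2 years (≈730 days) ✗ → not eligible.
Transit Subsidy — status full-time ✓ (not excluded); no waiver, service 148 days < 18 months (≈540 days) ✗ → not eligible.
Dental Plan — no waiver, service 148 days ≥ 1 month (≈30 days) ✓; site Hamburg ✗ (not Omaha or Madison) → not eligible.
Dependent Care FSA — status full-time ✗ (requires part-time) → not eligible.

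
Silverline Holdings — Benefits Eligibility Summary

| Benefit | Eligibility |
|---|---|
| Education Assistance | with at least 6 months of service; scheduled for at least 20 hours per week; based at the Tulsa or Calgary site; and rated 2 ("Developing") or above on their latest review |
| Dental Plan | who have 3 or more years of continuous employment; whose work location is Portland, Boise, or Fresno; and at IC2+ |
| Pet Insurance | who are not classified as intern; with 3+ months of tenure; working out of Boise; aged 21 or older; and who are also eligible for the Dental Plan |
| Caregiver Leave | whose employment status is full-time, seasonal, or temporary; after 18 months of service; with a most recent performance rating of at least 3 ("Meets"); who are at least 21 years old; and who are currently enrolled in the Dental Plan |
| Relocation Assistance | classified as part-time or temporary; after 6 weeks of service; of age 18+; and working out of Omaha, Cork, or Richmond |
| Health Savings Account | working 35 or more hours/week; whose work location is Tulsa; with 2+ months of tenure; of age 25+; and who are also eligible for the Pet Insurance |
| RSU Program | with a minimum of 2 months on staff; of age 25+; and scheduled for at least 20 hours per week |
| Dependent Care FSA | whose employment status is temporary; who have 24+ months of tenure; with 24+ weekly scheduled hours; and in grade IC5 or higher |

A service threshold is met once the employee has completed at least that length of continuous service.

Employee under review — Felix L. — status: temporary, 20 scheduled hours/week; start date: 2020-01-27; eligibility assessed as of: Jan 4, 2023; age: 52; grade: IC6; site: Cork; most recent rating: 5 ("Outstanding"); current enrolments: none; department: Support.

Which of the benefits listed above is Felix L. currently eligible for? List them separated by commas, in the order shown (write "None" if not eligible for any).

Relocation Assistance, RSU Program

Service from 2020-01-27 to Jan 4, 2023: 1073 days.
Education Assistance — service 1073 days ≥ 6 months (≈180 days) ✓; 20 hrs/wk ≥ 20 ✓; site Cork ✗ (not Tulsa or Calgary) → not eligible.
Dental Plan — service 1073 days < 3 years (≈1095 days) ✗ → not eligible.
Pet Insurance — status temporary ✓ (not excluded); service 1073 days ≥ 3 months (≈90 days) ✓; site Cork ✗ (not Boise) → not eligible.
Caregiver Leave — status temporary ✓; service 1073 days ≥ 18 months (≈540 days) ✓; rating 5 ≥ 3 ✓; age 52 ≥ 21 ✓; not enrolled in Dental Plan ✗ → not eligible.
Relocation Assistance — status temporary ✓; service 1073 days ≥ 6 weeks (≈42 days) ✓; age 52 ≥ 18 ✓; site Cork ✓ → eligible.
Health Savings Account — 20 hrs/wk < 35 ✗ → not eligible.
RSU Program — service 1073 days ≥ 2 months (≈60 days) ✓; age 52 ≥ 25 ✓; 20 hrs/wk ≥ 20 ✓ → eligible.
Dependent Care FSA — status temporary ✓; service 1073 days ≥ 24 months (≈720 days) ✓; 20 hrs/wk < 24 ✗ → not eligible.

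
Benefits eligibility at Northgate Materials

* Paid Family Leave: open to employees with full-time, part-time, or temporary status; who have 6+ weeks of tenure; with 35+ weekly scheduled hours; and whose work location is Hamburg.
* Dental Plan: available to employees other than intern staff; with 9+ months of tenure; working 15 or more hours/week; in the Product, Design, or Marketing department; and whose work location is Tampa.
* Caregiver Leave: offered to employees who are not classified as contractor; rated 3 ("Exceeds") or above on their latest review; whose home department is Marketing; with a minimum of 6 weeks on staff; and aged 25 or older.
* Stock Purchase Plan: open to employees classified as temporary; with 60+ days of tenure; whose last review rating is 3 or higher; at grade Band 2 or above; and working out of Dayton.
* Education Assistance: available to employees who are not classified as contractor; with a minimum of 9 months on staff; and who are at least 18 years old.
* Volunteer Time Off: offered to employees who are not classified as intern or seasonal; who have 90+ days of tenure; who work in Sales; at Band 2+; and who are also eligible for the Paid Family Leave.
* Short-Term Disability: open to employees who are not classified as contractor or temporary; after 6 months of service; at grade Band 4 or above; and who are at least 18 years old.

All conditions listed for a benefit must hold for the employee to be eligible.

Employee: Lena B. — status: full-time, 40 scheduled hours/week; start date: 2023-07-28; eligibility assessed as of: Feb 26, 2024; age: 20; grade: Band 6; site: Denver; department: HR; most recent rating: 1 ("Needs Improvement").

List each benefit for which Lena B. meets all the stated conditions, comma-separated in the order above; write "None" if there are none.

Short-Term Disability

Service from 2023-07-28 to Feb 26, 2024: 213 days.
Paid Family Leave — status full-time ✓; service 213 days ≥ 6 weeks (≈42 days) ✓; 40 hrs/wk ≥ 35 ✓; site Denver ✗ (not Hamburg) → not eligible.
Dental Plan — status full-time ✓ (not excluded); service 213 days < 9 months (≈270 days) ✗ → not eligible.
Caregiver Leave — status full-time ✓ (not excluded); rating 1 < 3 ✗ → not eligible.
Stock Purchase Plan — status full-time ✗ (requires temporary) → not eligible.
Education Assistance — status full-time ✓ (not excluded); service 213 days < 9 months (≈270 days) ✗ → not eligible.
Volunteer Time Off — status full-time ✓ (not excluded); service 213 days ≥ 90 days ✓; dept HR ✗ → not eligible.
Short-Term Disability — status full-time ✓ (not excluded); service 213 days ≥ 6 months (≈180 days) ✓; grade Band 6 ≥ Band 4 ✓; age 20 ≥ 18 ✓ → eligible.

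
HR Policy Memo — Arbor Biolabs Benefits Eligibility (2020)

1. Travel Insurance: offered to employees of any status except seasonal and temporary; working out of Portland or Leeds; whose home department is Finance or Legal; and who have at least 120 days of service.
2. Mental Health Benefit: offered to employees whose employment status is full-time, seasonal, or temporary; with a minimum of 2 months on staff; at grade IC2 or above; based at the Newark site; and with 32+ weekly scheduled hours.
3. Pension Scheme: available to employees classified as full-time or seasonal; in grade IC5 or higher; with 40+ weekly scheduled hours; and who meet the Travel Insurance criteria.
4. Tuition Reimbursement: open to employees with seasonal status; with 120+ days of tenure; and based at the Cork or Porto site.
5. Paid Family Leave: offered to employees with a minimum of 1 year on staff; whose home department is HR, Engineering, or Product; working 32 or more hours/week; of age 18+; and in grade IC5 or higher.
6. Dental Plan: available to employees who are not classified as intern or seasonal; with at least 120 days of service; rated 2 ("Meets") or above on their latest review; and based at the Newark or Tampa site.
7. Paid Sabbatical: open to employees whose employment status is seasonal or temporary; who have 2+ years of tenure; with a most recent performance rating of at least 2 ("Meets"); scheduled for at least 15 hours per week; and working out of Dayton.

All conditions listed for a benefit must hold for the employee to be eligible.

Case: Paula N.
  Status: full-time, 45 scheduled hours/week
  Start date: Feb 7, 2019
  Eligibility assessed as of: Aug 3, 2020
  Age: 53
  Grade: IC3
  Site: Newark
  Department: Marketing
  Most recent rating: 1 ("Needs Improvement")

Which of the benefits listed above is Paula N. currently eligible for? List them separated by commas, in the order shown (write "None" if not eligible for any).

Service from Feb 7, 2019 to Aug 3, 2020: 543 days.
Travel Insurance — status full-time ✓ (not excluded); site Newark ✗ (not Portland or Leeds) → not eligible.
Mental Health Benefit — status full-time ✓; service 543 days ≥ 2 months (≈60 days) ✓; grade IC3 ≥ IC2 ✓; site Newark ✓; 45 hrs/wk ≥ 32 ✓ → eligible.
Pension Scheme — status full-time ✓; grade IC3 < IC5 ✗ → not eligible.
Tuition Reimbursement — status full-time ✗ (requires seasonal) → not eligible.
Paid Family Leave — service 543 days ≥ 1 year (≈365 days) ✓; dept Marketing ✗ → not eligible.
Dental Plan — status full-time ✓ (not excluded); service 543 days ≥ 120 days ✓; rating 1 < 2 ✗ → not eligible.
Paid Sabbatical — status full-time ✗ (requires seasonal or temporary) → not eligible.

Mental Health Benefit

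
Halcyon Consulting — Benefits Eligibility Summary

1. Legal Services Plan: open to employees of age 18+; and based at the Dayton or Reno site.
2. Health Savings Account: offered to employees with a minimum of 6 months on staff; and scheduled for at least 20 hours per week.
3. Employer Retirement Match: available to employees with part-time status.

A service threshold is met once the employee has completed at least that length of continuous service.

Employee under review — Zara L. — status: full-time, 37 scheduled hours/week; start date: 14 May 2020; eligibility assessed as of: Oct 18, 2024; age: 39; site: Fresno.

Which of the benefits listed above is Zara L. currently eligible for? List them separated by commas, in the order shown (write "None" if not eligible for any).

Health Savings Account

Service from 14 May 2020 to Oct 18, 2024: 1618 days.
Legal Services Plan — age 39 ≥ 18 ✓; site Fresno ✗ (not Dayton or Reno) → not eligible.
Health Savings Account — service 1618 days ≥ 6 months (≈180 days) ✓; 37 hrs/wk ≥ 20 ✓ → eligible.
Employer Retirement Match — status full-time ✗ (requires part-time) → not eligible.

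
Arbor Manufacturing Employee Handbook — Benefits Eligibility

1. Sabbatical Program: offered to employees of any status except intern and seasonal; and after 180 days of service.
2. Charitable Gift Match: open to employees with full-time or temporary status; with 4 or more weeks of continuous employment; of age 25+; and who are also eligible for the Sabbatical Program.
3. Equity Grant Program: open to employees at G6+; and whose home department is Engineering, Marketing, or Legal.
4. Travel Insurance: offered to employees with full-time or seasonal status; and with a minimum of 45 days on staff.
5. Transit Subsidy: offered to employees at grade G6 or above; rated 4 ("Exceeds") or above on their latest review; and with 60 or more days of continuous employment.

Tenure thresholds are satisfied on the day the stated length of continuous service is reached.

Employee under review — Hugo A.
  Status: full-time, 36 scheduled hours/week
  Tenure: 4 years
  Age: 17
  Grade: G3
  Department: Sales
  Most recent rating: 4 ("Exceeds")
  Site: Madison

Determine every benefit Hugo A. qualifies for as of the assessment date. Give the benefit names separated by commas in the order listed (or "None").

Sabbatical Program, Travel Insurance

Sabbatical Program — status full-time ✓ (not excluded); service 4 years ≥ 180 days ✓ → eligible.
Charitable Gift Match — status full-time ✓; service 4 years ≥ 4 weeks (≈28 days) ✓; age 17 < 25 ✗ → not eligible.
Equity Grant Program — grade G3 < G6 ✗ → not eligible.
Travel Insurance — status full-time ✓; service 4 years ≥ 45 days ✓ → eligible.
Transit Subsidy — grade G3 < G6 ✗ → not eligible.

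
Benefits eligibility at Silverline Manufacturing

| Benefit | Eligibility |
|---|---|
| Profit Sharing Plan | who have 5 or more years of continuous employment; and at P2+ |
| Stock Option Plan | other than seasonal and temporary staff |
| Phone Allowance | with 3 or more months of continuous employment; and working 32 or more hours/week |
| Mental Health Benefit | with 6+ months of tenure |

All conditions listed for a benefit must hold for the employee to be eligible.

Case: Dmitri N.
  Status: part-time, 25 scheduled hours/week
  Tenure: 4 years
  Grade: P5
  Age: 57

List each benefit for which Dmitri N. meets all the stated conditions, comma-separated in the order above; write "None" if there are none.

Profit Sharing Plan — service 4 years < 5 years ✗ → not eligible.
Stock Option Plan — status part-time ✓ (not excluded) → eligible.
Phone Allowance — service 4 years ≥ 3 months (≈90 days) ✓; 25 hrs/wk < 32 ✗ → not eligible.
Mental Health Benefit — service 4 years ≥ 6 months (≈180 days) ✓ → eligible.

Stock Option Plan, Mental Health Benefit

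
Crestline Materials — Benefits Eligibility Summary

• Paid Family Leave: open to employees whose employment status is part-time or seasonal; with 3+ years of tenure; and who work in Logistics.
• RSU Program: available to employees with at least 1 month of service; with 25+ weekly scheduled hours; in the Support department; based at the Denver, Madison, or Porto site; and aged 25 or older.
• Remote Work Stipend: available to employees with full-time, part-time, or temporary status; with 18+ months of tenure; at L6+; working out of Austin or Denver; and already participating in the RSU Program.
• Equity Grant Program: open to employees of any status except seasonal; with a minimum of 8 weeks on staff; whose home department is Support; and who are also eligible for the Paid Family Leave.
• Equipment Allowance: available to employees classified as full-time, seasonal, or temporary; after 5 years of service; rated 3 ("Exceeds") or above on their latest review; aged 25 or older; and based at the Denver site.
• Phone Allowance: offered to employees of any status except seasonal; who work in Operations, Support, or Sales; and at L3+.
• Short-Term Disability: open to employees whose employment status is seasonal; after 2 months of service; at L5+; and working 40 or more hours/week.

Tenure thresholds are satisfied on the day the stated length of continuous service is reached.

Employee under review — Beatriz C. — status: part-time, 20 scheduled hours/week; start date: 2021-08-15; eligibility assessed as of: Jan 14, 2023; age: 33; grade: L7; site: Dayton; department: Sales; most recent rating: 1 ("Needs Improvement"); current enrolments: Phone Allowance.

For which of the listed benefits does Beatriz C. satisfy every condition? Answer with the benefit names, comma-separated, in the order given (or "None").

Phone Allowance

Service from 2021-08-15 to Jan 14, 2023: 517 days.
Paid Family Leave — status part-time ✓; service 517 days < 3 years (≈1095 days) ✗ → not eligible.
RSU Program — service 517 days ≥ 1 month (≈30 days) ✓; 20 hrs/wk < 25 ✗ → not eligible.
Remote Work Stipend — status part-time ✓; service 517 days < 18 months (≈540 days) ✗ → not eligible.
Equity Grant Program — status part-time ✓ (not excluded); service 517 days ≥ 8 weeks (≈56 days) ✓; dept Sales ✗ → not eligible.
Equipment Allowance — status part-time ✗ (requires full-time, seasonal, or temporary) → not eligible.
Phone Allowance — status part-time ✓ (not excluded); dept Sales ✓; grade L7 ≥ L3 ✓ → eligible.
Short-Term Disability — status part-time ✗ (requires seasonal) → not eligible.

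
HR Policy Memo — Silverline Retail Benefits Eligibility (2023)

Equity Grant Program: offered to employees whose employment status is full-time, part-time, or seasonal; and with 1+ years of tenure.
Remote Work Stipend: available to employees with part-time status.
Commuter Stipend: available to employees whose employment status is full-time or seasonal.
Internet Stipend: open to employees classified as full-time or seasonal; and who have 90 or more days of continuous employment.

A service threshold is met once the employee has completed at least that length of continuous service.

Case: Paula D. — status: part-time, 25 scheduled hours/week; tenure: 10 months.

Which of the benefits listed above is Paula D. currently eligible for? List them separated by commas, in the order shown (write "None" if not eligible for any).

Equity Grant Program — status part-time ✓; service 10 months < 1 year (≈365 days) ✗ → not eligible.
Remote Work Stipend — status part-time ✓ → eligible.
Commuter Stipend — status part-time ✗ (requires full-time or seasonal) → not eligible.
Internet Stipend — status part-time ✗ (requires full-time or seasonal) → not eligible.

Remote Work Stipend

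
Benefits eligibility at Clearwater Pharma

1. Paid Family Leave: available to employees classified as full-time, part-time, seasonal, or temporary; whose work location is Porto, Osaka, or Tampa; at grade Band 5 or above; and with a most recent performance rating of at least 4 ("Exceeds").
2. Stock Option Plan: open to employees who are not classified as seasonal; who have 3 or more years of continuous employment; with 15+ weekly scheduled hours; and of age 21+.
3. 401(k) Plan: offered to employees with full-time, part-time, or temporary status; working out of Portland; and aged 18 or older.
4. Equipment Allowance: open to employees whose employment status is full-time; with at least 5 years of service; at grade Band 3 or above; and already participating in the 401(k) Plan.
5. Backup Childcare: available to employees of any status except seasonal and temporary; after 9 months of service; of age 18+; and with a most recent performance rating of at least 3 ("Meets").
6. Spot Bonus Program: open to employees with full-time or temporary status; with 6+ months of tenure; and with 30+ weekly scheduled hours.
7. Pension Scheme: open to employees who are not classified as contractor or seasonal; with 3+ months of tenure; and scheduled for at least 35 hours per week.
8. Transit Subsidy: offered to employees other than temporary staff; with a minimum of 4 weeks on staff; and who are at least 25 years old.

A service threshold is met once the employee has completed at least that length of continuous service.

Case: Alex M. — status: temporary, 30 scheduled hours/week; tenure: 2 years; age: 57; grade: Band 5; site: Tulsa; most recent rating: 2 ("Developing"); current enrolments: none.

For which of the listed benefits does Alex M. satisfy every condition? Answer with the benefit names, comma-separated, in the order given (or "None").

Paid Family Leave — status temporary ✓; site Tulsa ✗ (not Porto, Osaka, or Tampa) → not eligible.
Stock Option Plan — status temporary ✓ (not excluded); service 2 years < 3 years ✗ → not eligible.
401(k) Plan — status temporary ✓; site Tulsa ✗ (not Portland) → not eligible.
Equipment Allowance — status temporary ✗ (requires full-time) → not eligible.
Backup Childcare — status temporary ✗ (excluded) → not eligible.
Spot Bonus Program — status temporary ✓; service 2 years ≥ 6 months (≈180 days) ✓; 30 hrs/wk ≥ 30 ✓ → eligible.
Pension Scheme — status temporary ✓ (not excluded); service 2 years ≥ 3 months (≈90 days) ✓; 30 hrs/wk < 35 ✗ → not eligible.
Transit Subsidy — status temporary ✗ (excluded) → not eligible.

Spot Bonus Program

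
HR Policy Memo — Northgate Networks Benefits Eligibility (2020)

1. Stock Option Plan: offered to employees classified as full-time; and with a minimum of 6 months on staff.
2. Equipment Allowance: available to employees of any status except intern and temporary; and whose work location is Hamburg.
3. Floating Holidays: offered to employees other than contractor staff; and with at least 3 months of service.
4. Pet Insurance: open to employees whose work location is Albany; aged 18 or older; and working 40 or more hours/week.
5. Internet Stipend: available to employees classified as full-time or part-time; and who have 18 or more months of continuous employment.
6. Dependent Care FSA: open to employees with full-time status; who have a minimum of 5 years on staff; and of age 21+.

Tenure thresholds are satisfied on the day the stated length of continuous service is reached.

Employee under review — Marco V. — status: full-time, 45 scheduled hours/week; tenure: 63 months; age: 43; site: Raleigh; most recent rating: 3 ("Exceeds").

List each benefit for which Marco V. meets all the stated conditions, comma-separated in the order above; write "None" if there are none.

Stock Option Plan, Floating Holidays, Internet Stipend, Dependent Care FSA

Stock Option Plan — status full-time ✓; service 63 months ≥ 6 months ✓ → eligible.
Equipment Allowance — status full-time ✓ (not excluded); site Raleigh ✗ (not Hamburg) → not eligible.
Floating Holidays — status full-time ✓ (not excluded); service 63 months ≥ 3 months ✓ → eligible.
Pet Insurance — site Raleigh ✗ (not Albany) → not eligible.
Internet Stipend — status full-time ✓; service 63 months ≥ 18 months ✓ → eligible.
Dependent Care FSA — status full-time ✓; service 63 months ≥ 5 years (≈1825 days) ✓; age 43 ≥ 21 ✓ → eligible.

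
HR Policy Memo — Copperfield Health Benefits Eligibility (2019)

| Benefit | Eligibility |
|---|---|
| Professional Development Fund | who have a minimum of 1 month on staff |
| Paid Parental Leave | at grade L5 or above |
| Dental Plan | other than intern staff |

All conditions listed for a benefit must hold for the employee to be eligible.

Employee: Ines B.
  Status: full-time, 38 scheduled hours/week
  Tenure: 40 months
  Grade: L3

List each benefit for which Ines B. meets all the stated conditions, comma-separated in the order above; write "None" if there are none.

Professional Development Fund — service 40 months ≥ 1 month ✓ → eligible.
Paid Parental Leave — grade L3 < L5 ✗ → not eligible.
Dental Plan — status full-time ✓ (not excluded) → eligible.

Professional Development Fund, Dental Plan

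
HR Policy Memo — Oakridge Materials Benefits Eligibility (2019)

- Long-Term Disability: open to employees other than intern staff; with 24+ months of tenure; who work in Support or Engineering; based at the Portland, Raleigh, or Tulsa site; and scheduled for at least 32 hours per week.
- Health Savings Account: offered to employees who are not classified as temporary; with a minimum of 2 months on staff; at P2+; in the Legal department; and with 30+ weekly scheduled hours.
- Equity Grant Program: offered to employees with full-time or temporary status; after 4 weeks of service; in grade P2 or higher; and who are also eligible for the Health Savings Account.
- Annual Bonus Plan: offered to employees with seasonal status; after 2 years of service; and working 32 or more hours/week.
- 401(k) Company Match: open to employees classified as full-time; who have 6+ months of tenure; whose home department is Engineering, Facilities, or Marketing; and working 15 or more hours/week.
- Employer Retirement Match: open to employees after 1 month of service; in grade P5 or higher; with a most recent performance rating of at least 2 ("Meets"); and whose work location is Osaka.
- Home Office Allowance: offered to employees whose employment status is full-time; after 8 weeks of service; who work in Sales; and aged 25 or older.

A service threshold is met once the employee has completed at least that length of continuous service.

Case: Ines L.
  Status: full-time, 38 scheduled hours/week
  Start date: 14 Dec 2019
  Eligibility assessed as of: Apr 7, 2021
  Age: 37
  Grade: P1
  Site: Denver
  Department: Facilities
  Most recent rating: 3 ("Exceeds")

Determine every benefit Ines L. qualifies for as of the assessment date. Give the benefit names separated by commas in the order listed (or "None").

401(k) Company Match

Service from 14 Dec 2019 to Apr 7, 2021: 480 days.
Long-Term Disability — status full-time ✓ (not excluded); service 480 days < 24 months (≈720 days) ✗ → not eligible.
Health Savings Account — status full-time ✓ (not excluded); service 480 days ≥ 2 months (≈60 days) ✓; grade P1 < P2 ✗ → not eligible.
Equity Grant Program — status full-time ✓; service 480 days ≥ 4 weeks (≈28 days) ✓; grade P1 < P2 ✗ → not eligible.
Annual Bonus Plan — status full-time ✗ (requires seasonal) → not eligible.
401(k) Company Match — status full-time ✓; service 480 days ≥ 6 months (≈180 days) ✓; dept Facilities ✓; 38 hrs/wk ≥ 15 ✓ → eligible.
Employer Retirement Match — service 480 days ≥ 1 month (≈30 days) ✓; grade P1 < P5 ✗ → not eligible.
Home Office Allowance — status full-time ✓; service 480 days ≥ 8 weeks (≈56 days) ✓; dept Facilities ✗ → not eligible.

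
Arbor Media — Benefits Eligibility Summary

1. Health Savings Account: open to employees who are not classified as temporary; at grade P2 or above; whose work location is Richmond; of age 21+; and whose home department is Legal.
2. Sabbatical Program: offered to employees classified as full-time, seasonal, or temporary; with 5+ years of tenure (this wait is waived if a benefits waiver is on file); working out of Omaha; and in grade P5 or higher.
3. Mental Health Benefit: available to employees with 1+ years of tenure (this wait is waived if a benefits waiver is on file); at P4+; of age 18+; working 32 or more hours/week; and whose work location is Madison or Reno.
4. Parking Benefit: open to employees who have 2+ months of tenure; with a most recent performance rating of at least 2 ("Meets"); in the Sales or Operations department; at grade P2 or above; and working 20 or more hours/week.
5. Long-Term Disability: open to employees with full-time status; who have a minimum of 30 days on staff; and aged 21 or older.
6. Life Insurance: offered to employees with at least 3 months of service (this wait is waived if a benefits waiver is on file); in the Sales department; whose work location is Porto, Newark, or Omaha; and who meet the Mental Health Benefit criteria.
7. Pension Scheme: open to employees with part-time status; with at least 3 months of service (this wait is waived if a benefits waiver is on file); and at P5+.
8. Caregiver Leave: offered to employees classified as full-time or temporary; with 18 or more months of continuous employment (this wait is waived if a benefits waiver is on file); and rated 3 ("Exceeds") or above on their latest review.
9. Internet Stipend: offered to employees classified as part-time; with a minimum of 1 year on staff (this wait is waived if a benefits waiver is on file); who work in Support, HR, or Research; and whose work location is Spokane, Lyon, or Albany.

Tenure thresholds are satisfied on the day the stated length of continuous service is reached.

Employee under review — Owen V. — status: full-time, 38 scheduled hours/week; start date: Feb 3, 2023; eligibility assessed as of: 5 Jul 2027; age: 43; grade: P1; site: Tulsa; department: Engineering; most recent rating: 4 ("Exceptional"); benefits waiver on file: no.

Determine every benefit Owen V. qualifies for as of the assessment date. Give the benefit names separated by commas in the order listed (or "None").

Service from Feb 3, 2023 to 5 Jul 2027: 1613 days.
Health Savings Account — status full-time ✓ (not excluded); grade P1 < P2 ✗ → not eligible.
Sabbatical Program — status full-time ✓; no waiver, service 1613 days < 5 years (≈1825 days) ✗ → not eligible.
Mental Health Benefit — no waiver, service 1613 days ≥ 1 year (≈365 days) ✓; grade P1 < P4 ✗ → not eligible.
Parking Benefit — service 1613 days ≥ 2 months (≈60 days) ✓; rating 4 ≥ 2 ✓; dept Engineering ✗ → not eligible.
Long-Term Disability — status full-time ✓; service 1613 days ≥ 30 days ✓; age 43 ≥ 21 ✓ → eligible.
Life Insurance — no waiver, service 1613 days ≥ 3 months (≈90 days) ✓; dept Engineering ✗ → not eligible.
Pension Scheme — status full-time ✗ (requires part-time) → not eligible.
Caregiver Leave — status full-time ✓; no waiver, service 1613 days ≥ 18 months (≈540 days) ✓; rating 4 ≥ 3 ✓ → eligible.
Internet Stipend — status full-time ✗ (requires part-time) → not eligible.

Long-Term Disability, Caregiver Leave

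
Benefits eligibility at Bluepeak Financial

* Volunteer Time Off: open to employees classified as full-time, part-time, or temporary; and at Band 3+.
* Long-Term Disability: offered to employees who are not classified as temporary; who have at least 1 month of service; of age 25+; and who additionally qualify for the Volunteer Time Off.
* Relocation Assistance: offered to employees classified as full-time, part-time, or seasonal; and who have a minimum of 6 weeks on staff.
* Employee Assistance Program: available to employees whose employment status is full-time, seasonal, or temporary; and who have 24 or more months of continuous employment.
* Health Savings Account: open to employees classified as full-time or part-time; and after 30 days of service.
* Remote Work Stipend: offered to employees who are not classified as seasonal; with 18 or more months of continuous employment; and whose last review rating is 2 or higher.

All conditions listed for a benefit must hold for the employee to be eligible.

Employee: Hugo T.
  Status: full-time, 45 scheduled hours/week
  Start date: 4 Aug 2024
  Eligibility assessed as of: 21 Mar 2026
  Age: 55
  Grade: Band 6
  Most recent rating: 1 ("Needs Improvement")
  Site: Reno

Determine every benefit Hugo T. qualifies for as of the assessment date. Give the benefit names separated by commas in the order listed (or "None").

Volunteer Time Off, Long-Term Disability, Relocation Assistance, Health Savings Account

Service from 4 Aug 2024 to 21 Mar 2026: 594 days.
Volunteer Time Off — status full-time ✓; grade Band 6 ≥ Band 3 ✓ → eligible.
Long-Term Disability — status full-time ✓ (not excluded); service 594 days ≥ 1 month (≈30 days) ✓; age 55 ≥ 25 ✓; eligible for Volunteer Time Off ✓ → eligible.
Relocation Assistance — status full-time ✓; service 594 days ≥ 6 weeks (≈42 days) ✓ → eligible.
Employee Assistance Program — status full-time ✓; service 594 days < 24 months (≈720 days) ✗ → not eligible.
Health Savings Account — status full-time ✓; service 594 days ≥ 30 days ✓ → eligible.
Remote Work Stipend — status full-time ✓ (not excluded); service 594 days ≥ 18 months (≈540 days) ✓; rating 1 < 2 ✗ → not eligible.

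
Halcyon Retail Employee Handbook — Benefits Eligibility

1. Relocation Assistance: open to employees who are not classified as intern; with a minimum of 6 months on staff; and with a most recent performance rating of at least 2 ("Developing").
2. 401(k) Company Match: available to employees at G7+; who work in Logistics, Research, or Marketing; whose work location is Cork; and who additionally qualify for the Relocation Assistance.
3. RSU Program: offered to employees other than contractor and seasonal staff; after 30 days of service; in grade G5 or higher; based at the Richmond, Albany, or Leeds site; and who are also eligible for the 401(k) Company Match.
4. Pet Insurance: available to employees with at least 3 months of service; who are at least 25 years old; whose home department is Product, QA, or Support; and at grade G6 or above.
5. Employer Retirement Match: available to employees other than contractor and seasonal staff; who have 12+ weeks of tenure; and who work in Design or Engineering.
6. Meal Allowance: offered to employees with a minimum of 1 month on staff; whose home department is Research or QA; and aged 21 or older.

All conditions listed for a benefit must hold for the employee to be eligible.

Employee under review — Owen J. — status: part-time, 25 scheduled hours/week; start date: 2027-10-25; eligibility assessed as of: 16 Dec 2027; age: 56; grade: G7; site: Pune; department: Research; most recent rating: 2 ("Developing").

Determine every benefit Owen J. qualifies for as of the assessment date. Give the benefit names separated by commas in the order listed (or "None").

Service from 2027-10-25 to 16 Dec 2027: 52 days.
Relocation Assistance — status part-time ✓ (not excluded); service 52 days < 6 months (≈180 days) ✗ → not eligible.
401(k) Company Match — grade G7 ≥ G7 ✓; dept Research ✓; site Pune ✗ (not Cork) → not eligible.
RSU Program — status part-time ✓ (not excluded); service 52 days ≥ 30 days ✓; grade G7 ≥ G5 ✓; site Pune ✗ (not Richmond, Albany, or Leeds) → not eligible.
Pet Insurance — service 52 days < 3 months (≈90 days) ✗ → not eligible.
Employer Retirement Match — status part-time ✓ (not excluded); service 52 days < 12 weeks (≈84 days) ✗ → not eligible.
Meal Allowance — service 52 days ≥ 1 month (≈30 days) ✓; dept Research ✓; age 56 ≥ 21 ✓ → eligible.

Meal Allowance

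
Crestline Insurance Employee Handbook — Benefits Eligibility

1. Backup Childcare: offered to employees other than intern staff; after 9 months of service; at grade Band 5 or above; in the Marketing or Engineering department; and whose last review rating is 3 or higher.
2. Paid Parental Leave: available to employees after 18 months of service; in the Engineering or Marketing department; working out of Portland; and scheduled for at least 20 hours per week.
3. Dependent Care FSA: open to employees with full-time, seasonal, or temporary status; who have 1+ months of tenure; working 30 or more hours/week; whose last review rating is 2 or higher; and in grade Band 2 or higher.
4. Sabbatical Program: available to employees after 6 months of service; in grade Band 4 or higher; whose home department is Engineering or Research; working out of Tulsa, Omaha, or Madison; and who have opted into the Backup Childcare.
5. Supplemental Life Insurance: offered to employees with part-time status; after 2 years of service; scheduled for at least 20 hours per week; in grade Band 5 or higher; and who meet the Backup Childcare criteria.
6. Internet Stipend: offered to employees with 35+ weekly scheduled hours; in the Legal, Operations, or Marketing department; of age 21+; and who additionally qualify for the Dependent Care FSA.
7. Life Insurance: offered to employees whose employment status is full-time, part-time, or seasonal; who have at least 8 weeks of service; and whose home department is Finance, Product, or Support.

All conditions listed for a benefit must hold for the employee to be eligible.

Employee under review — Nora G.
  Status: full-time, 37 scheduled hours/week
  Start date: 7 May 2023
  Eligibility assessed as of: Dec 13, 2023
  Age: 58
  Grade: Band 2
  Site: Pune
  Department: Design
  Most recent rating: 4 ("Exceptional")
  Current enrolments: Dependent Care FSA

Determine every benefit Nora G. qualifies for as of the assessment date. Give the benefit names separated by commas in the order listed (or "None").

Service from 7 May 2023 to Dec 13, 2023: 220 days.
Backup Childcare — status full-time ✓ (not excluded); service 220 days < 9 months (≈270 days) ✗ → not eligible.
Paid Parental Leave — service 220 days < 18 months (≈540 days) ✗ → not eligible.
Dependent Care FSA — status full-time ✓; service 220 days ≥ 1 month (≈30 days) ✓; 37 hrs/wk ≥ 30 ✓; rating 4 ≥ 2 ✓; grade Band 2 ≥ Band 2 ✓ → eligible.
Sabbatical Program — service 220 days ≥ 6 months (≈180 days) ✓; grade Band 2 < Band 4 ✗ → not eligible.
Supplemental Life Insurance — status full-time ✗ (requires part-time) → not eligible.
Internet Stipend — 37 hrs/wk ≥ 35 ✓; dept Design ✗ → not eligible.
Life Insurance — status full-time ✓; service 220 days ≥ 8 weeks (≈56 days) ✓; dept Design ✗ → not eligible.

Dependent Care FSA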